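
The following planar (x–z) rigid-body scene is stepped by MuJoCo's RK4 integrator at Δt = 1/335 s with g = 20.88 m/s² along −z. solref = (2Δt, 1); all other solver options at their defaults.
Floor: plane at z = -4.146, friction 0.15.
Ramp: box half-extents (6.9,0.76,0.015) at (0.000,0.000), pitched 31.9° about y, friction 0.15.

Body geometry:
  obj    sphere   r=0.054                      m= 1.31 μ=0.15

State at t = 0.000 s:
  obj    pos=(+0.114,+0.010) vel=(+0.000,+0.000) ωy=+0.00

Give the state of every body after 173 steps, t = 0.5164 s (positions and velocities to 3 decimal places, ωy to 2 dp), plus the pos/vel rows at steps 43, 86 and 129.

State at t = 0.5164 s:
  obj    pos=(+1.063,-0.580) vel=(+3.678,-2.274) ωy=+63.60

Key-timestep trajectory:
   step    t(s)  obj.x    obj.z    obj.vx   obj.vz 
     43  0.1284   +0.173  -0.026  +0.912  -0.573
     86  0.2567   +0.349  -0.136  +1.833  -1.121
    129  0.3851   +0.642  -0.318  +2.747  -1.685


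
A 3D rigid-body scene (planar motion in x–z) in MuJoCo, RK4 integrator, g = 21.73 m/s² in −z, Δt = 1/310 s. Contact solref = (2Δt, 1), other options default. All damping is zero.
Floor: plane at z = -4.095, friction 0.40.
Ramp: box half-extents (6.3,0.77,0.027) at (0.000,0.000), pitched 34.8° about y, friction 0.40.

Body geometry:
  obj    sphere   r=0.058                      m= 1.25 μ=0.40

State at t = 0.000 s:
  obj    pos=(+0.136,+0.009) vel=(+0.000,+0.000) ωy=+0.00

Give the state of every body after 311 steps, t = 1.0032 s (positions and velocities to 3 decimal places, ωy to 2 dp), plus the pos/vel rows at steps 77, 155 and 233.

State at t = 1.0032 s:
  obj    pos=(+3.797,-2.535) vel=(+7.297,-5.072) ωy=+153.21

Key-timestep trajectory:
   step    t(s)  obj.x    obj.z    obj.vx   obj.vz 
     77  0.2484   +0.360  -0.147  +1.807  -1.256
    155  0.5000   +1.045  -0.623  +3.637  -2.528
    233  0.7516   +2.191  -1.419  +5.467  -3.800


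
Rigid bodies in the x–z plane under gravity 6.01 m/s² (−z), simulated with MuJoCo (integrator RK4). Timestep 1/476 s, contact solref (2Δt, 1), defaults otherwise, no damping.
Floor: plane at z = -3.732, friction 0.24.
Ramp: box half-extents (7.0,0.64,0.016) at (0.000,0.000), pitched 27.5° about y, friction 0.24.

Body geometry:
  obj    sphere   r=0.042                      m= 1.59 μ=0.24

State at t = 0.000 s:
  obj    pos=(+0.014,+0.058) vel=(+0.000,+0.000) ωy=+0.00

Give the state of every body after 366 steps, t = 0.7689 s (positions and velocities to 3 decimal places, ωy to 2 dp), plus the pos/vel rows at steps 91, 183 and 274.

State at t = 0.7689 s:
  obj    pos=(+0.534,-0.213) vel=(+1.352,-0.704) ωy=+36.28

Key-timestep trajectory:
   step    t(s)  obj.x    obj.z    obj.vx   obj.vz 
     91  0.1912   +0.046  +0.041  +0.336  -0.175
    183  0.3845   +0.144  -0.010  +0.676  -0.352
    274  0.5756   +0.305  -0.094  +1.012  -0.527


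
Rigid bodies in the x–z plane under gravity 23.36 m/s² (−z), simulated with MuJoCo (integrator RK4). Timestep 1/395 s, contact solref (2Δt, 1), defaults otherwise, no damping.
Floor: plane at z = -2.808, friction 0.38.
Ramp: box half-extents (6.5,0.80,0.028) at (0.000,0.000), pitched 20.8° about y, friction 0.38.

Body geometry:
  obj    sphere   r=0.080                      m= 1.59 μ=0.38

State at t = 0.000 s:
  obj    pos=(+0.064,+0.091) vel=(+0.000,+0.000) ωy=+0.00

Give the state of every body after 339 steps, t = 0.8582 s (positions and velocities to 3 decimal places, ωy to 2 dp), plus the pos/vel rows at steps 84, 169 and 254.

State at t = 0.8582 s:
  obj    pos=(+2.104,-0.684) vel=(+4.754,-1.806) ωy=+63.56

Key-timestep trajectory:
   step    t(s)  obj.x    obj.z    obj.vx   obj.vz 
     84  0.2127   +0.189  +0.044  +1.178  -0.448
    169  0.4278   +0.571  -0.101  +2.370  -0.900
    254  0.6430   +1.209  -0.344  +3.562  -1.353


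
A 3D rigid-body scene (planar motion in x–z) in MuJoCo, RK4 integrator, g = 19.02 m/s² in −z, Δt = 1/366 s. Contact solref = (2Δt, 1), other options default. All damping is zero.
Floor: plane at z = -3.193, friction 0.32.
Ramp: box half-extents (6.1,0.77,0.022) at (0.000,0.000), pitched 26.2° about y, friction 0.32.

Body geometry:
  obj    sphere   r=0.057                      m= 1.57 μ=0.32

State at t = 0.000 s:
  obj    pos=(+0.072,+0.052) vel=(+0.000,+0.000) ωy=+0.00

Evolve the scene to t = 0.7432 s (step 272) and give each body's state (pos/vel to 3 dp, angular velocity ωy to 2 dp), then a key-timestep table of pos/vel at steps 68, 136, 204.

State at t = 0.7432 s:
  obj    pos=(+1.559,-0.679) vel=(+4.000,-1.968) ωy=+78.19

Key-timestep trajectory:
   step    t(s)  obj.x    obj.z    obj.vx   obj.vz 
     68  0.1858   +0.165  +0.007  +1.000  -0.492
    136  0.3716   +0.444  -0.130  +2.000  -0.984
    204  0.5574   +0.908  -0.359  +3.000  -1.476


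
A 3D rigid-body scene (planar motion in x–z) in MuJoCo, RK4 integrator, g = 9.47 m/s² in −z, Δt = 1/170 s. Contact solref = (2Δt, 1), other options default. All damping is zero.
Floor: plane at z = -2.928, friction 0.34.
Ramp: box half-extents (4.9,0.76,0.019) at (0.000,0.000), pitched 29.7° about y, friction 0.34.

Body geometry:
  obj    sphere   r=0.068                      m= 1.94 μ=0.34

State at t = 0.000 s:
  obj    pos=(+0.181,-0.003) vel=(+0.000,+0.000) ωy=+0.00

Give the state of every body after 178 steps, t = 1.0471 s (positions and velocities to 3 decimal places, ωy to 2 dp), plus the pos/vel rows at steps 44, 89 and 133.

State at t = 1.0471 s:
  obj    pos=(+1.777,-0.913) vel=(+3.048,-1.739) ωy=+51.60

Key-timestep trajectory:
   step    t(s)  obj.x    obj.z    obj.vx   obj.vz 
     44  0.2588   +0.279  -0.059  +0.754  -0.430
     89  0.5235   +0.580  -0.231  +1.524  -0.869
    133  0.7824   +1.072  -0.511  +2.278  -1.299


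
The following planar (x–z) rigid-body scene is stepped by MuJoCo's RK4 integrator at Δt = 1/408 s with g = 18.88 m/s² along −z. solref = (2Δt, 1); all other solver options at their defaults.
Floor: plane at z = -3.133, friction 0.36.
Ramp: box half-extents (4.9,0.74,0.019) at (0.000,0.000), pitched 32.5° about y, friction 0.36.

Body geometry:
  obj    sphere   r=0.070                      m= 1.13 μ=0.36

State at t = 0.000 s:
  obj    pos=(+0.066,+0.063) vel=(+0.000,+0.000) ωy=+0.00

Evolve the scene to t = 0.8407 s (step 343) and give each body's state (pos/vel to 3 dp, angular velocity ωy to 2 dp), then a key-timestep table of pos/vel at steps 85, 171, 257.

State at t = 0.8407 s:
  obj    pos=(+2.226,-1.312) vel=(+5.138,-3.273) ωy=+87.01

Key-timestep trajectory:
   step    t(s)  obj.x    obj.z    obj.vx   obj.vz 
     85  0.2083   +0.199  -0.021  +1.273  -0.811
    171  0.4191   +0.603  -0.279  +2.561  -1.632
    257  0.6299   +1.279  -0.709  +3.850  -2.452


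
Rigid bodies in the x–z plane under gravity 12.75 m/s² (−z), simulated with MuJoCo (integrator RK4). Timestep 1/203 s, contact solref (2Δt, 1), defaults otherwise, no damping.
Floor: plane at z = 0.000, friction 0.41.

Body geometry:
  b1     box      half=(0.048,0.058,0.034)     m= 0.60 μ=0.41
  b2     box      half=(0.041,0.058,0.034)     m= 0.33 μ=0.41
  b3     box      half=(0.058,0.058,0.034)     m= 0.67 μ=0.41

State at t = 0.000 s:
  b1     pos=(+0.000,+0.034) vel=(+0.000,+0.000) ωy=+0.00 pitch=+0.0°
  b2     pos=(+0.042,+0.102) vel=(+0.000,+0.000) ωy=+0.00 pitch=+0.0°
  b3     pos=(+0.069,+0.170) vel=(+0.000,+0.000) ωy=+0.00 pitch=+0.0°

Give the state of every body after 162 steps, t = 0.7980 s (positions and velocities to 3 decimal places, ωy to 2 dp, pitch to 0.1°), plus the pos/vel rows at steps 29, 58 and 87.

State at t = 0.7980 s:
  b1     pos=(+0.000,+0.034) vel=(+0.000,+0.000) ωy=+0.00 pitch=+0.0°
  b2     pos=(+0.096,+0.041) vel=(+0.000,+0.000) ωy=+0.00 pitch=+90.0°
  b3     pos=(+0.288,+0.034) vel=(+0.000,+0.000) ωy=+0.00 pitch=+180.0°

Key-timestep trajectory:
   step    t(s)  b1.x    b1.z    b1.vx   b1.vz   b2.x    b2.z    b2.vx   b2.vz   b3.x    b3.z    b3.vx   b3.vz 
     29  0.1429   +0.000  +0.034  -0.001  +0.000   +0.049  +0.103  +0.118  -0.003   +0.090  +0.163  +0.335  -0.145
     58  0.2857   +0.000  +0.034  +0.000  +0.000   +0.084  +0.073  +0.331  -0.763   +0.164  +0.070  +0.580  -1.432
     87  0.4286   +0.000  +0.034  +0.000  +0.000   +0.096  +0.041  +0.000  +0.000   +0.252  +0.059  +0.611  -0.312


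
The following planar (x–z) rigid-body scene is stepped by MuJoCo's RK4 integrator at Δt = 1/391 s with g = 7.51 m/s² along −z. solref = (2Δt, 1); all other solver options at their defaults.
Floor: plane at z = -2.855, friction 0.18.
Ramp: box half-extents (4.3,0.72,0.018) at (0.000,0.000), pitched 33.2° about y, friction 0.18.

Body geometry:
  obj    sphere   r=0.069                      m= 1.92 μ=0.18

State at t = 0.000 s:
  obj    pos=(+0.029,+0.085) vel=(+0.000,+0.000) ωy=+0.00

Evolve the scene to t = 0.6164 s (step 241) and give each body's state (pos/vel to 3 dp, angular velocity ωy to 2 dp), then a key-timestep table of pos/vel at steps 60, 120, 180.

State at t = 0.6164 s:
  obj    pos=(+0.503,-0.225) vel=(+1.537,-1.009) ωy=+25.24

Key-timestep trajectory:
   step    t(s)  obj.x    obj.z    obj.vx   obj.vz 
     60  0.1535   +0.058  +0.066  +0.381  -0.255
    120  0.3069   +0.147  +0.008  +0.767  -0.498
    180  0.4604   +0.293  -0.088  +1.147  -0.754


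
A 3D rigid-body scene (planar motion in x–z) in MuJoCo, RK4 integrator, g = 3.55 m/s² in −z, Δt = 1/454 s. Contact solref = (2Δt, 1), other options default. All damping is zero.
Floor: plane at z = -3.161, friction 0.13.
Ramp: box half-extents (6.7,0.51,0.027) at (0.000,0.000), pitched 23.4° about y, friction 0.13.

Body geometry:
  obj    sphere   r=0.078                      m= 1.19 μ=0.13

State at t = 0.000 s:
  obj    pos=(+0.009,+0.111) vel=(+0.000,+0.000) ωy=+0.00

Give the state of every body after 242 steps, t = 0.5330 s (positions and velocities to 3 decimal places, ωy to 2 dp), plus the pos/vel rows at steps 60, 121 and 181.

State at t = 0.5330 s:
  obj    pos=(+0.140,+0.054) vel=(+0.493,-0.213) ωy=+6.88

Key-timestep trajectory:
   step    t(s)  obj.x    obj.z    obj.vx   obj.vz 
     60  0.1322   +0.017  +0.107  +0.122  -0.053
    121  0.2665   +0.042  +0.096  +0.246  -0.107
    181  0.3987   +0.082  +0.079  +0.369  -0.159


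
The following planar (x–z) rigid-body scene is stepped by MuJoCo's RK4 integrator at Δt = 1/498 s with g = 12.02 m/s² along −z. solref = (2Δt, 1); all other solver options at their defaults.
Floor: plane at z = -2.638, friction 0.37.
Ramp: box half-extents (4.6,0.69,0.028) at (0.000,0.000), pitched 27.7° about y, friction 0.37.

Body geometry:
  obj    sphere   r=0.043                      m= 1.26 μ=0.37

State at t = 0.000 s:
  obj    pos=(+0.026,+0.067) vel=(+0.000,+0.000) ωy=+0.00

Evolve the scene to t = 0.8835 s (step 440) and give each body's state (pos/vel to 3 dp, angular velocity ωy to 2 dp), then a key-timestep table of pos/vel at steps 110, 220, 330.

State at t = 0.8835 s:
  obj    pos=(+1.405,-0.658) vel=(+3.122,-1.639) ωy=+82.00

Key-timestep trajectory:
   step    t(s)  obj.x    obj.z    obj.vx   obj.vz 
    110  0.2209   +0.112  +0.021  +0.781  -0.410
    220  0.4418   +0.371  -0.114  +1.561  -0.820
    330  0.6627   +0.802  -0.341  +2.342  -1.229


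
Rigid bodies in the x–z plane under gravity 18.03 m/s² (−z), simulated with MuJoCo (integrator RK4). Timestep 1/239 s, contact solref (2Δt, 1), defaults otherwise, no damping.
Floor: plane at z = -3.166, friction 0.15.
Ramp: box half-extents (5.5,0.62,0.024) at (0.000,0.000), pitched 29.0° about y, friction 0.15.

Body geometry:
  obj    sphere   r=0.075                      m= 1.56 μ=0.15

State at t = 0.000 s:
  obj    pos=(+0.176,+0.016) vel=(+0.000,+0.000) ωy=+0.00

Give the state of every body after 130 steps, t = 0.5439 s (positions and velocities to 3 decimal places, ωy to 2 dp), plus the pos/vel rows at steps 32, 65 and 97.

State at t = 0.5439 s:
  obj    pos=(+1.001,-0.442) vel=(+3.033,-1.685) ωy=+42.83

Key-timestep trajectory:
   step    t(s)  obj.x    obj.z    obj.vx   obj.vz 
     32  0.1339   +0.226  -0.012  +0.751  -0.404
     65  0.2720   +0.382  -0.099  +1.511  -0.857
     97  0.4059   +0.635  -0.239  +2.259  -1.268


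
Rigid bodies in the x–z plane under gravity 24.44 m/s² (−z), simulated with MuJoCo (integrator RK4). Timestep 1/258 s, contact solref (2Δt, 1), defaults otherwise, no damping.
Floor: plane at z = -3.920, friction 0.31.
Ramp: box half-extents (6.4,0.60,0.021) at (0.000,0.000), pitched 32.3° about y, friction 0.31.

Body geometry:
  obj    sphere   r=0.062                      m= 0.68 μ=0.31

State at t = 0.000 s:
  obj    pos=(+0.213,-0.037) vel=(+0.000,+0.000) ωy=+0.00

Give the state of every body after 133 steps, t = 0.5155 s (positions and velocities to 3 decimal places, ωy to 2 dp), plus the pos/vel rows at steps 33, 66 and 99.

State at t = 0.5155 s:
  obj    pos=(+1.261,-0.699) vel=(+4.065,-2.570) ωy=+77.53

Key-timestep trajectory:
   step    t(s)  obj.x    obj.z    obj.vx   obj.vz 
     33  0.1279   +0.278  -0.077  +1.009  -0.638
     66  0.2558   +0.471  -0.200  +2.017  -1.275
     99  0.3837   +0.794  -0.404  +3.026  -1.913


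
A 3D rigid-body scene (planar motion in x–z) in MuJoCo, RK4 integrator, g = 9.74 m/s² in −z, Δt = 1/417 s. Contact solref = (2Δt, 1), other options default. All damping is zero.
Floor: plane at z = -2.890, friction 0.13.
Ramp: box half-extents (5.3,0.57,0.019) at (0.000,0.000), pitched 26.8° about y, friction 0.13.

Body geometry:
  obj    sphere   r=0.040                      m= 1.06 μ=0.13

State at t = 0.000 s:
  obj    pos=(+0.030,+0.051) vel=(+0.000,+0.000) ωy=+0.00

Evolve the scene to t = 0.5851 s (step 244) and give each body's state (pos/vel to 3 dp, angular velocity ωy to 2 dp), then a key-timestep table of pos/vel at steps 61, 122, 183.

State at t = 0.5851 s:
  obj    pos=(+0.528,-0.201) vel=(+1.702,-0.865) ωy=+41.29

Key-timestep trajectory:
   step    t(s)  obj.x    obj.z    obj.vx   obj.vz 
     61  0.1463   +0.061  +0.035  +0.425  -0.217
    122  0.2926   +0.155  -0.012  +0.849  -0.437
    183  0.4388   +0.310  -0.091  +1.278  -0.644


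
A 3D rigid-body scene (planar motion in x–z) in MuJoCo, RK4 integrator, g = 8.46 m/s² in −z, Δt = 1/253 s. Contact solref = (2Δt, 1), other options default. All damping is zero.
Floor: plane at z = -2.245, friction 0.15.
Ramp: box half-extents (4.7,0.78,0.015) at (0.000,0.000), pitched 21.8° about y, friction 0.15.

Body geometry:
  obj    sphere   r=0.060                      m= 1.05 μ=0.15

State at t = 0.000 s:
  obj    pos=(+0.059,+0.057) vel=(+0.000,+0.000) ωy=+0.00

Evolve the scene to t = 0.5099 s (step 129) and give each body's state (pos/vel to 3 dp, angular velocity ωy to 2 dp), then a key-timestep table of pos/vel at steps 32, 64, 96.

State at t = 0.5099 s:
  obj    pos=(+0.330,-0.051) vel=(+1.063,-0.425) ωy=+19.06

Key-timestep trajectory:
   step    t(s)  obj.x    obj.z    obj.vx   obj.vz 
     32  0.1265   +0.076  +0.050  +0.264  -0.105
     64  0.2530   +0.126  +0.030  +0.527  -0.211
     96  0.3794   +0.209  -0.003  +0.791  -0.316


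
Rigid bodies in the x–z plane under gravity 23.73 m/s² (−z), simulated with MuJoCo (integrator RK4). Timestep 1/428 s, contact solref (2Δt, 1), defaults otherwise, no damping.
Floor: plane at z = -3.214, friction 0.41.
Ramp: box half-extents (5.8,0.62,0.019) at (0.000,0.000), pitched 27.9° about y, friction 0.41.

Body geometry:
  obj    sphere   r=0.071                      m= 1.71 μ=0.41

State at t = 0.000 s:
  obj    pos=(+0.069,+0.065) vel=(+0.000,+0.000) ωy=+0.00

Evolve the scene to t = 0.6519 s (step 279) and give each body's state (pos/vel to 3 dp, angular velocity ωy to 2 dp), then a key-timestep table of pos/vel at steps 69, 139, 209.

State at t = 0.6519 s:
  obj    pos=(+1.559,-0.723) vel=(+4.569,-2.419) ωy=+72.81

Key-timestep trajectory:
   step    t(s)  obj.x    obj.z    obj.vx   obj.vz 
     69  0.1612   +0.160  +0.017  +1.130  -0.598
    139  0.3248   +0.439  -0.131  +2.277  -1.205
    209  0.4883   +0.905  -0.377  +3.423  -1.812


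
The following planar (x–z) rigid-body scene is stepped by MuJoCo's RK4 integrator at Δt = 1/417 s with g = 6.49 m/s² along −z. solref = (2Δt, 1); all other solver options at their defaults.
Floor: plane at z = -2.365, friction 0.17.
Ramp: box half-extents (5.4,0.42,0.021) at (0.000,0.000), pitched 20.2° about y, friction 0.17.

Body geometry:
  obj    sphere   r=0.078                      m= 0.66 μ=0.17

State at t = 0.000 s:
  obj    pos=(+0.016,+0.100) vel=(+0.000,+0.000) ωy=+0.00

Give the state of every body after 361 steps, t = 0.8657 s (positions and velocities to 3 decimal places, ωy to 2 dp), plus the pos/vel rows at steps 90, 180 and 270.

State at t = 0.8657 s:
  obj    pos=(+0.579,-0.108) vel=(+1.301,-0.479) ωy=+17.76

Key-timestep trajectory:
   step    t(s)  obj.x    obj.z    obj.vx   obj.vz 
     90  0.2158   +0.051  +0.087  +0.324  -0.119
    180  0.4317   +0.156  +0.048  +0.649  -0.239
    270  0.6475   +0.331  -0.016  +0.973  -0.358


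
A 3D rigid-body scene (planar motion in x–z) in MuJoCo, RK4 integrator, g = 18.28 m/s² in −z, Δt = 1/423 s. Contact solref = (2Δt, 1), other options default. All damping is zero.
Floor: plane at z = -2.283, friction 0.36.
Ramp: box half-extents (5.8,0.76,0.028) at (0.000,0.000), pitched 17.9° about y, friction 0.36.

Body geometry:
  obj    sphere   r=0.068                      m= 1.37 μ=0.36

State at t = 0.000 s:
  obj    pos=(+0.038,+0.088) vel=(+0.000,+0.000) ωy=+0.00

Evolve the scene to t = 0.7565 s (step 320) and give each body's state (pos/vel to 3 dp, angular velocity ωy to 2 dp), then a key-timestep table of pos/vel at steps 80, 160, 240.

State at t = 0.7565 s:
  obj    pos=(+1.131,-0.264) vel=(+2.889,-0.933) ωy=+44.64

Key-timestep trajectory:
   step    t(s)  obj.x    obj.z    obj.vx   obj.vz 
     80  0.1891   +0.106  +0.066  +0.722  -0.233
    160  0.3783   +0.311  +0.000  +1.445  -0.467
    240  0.5674   +0.653  -0.110  +2.167  -0.700


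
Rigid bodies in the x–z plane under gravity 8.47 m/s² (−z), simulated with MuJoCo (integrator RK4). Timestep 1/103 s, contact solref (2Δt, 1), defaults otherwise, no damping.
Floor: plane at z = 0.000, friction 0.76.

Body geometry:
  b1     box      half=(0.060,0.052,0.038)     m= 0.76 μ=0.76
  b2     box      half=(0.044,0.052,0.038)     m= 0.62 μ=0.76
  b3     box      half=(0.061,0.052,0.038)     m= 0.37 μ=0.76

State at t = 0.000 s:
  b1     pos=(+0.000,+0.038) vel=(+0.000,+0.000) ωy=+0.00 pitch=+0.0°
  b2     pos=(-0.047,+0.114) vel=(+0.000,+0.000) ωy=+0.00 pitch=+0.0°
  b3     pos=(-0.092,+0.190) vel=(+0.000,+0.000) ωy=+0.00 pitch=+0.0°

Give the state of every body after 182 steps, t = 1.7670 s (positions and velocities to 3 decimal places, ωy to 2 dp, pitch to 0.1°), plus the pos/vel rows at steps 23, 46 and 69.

State at t = 1.7670 s:
  b1     pos=(+0.000,+0.038) vel=(+0.000,+0.000) ωy=+0.00 pitch=+0.0°
  b2     pos=(-0.103,+0.044) vel=(+0.000,+0.000) ωy=+0.00 pitch=-90.0°
  b3     pos=(-0.319,+0.038) vel=(+0.000,+0.000) ωy=+0.00 pitch=+180.0°

Key-timestep trajectory:
   step    t(s)  b1.x    b1.z    b1.vx   b1.vz   b2.x    b2.z    b2.vx   b2.vz   b3.x    b3.z    b3.vx   b3.vz 
     23  0.2233   +0.000  +0.038  +0.001  +0.000   -0.054  +0.115  -0.077  +0.013   -0.111  +0.182  -0.207  -0.098
     46  0.4466   +0.000  +0.038  +0.000  +0.000   -0.097  +0.089  -0.288  -0.594   -0.196  +0.066  -0.563  -0.556
     69  0.6699   +0.000  +0.038  +0.000  +0.000   -0.104  +0.044  +0.003  +0.004   -0.290  +0.062  -0.435  -0.253


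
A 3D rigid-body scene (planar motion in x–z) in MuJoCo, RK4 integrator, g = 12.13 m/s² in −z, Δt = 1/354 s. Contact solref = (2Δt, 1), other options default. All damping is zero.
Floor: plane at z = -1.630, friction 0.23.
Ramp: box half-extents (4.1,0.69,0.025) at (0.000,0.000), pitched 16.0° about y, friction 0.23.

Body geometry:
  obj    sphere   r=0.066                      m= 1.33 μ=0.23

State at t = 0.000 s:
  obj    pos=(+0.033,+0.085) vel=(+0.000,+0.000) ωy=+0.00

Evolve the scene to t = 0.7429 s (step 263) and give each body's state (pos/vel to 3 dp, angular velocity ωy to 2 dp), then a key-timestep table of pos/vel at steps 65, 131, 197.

State at t = 0.7429 s:
  obj    pos=(+0.667,-0.096) vel=(+1.706,-0.489) ωy=+26.88

Key-timestep trajectory:
   step    t(s)  obj.x    obj.z    obj.vx   obj.vz 
     65  0.1836   +0.072  +0.074  +0.422  -0.121
    131  0.3701   +0.190  +0.040  +0.850  -0.244
    197  0.5565   +0.389  -0.017  +1.278  -0.366


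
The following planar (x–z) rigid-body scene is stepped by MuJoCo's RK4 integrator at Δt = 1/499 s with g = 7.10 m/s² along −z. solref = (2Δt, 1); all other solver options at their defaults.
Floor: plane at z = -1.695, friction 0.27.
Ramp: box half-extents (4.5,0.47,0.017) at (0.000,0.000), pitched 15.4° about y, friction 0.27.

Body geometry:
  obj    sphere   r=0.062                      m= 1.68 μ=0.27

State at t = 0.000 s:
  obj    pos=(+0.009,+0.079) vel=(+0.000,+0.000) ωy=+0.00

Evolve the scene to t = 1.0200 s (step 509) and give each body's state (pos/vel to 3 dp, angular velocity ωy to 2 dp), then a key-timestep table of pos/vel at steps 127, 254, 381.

State at t = 1.0200 s:
  obj    pos=(+0.685,-0.107) vel=(+1.324,-0.365) ωy=+22.16

Key-timestep trajectory:
   step    t(s)  obj.x    obj.z    obj.vx   obj.vz 
    127  0.2545   +0.051  +0.068  +0.330  -0.091
    254  0.5090   +0.177  +0.033  +0.661  -0.182
    381  0.7635   +0.388  -0.025  +0.991  -0.273


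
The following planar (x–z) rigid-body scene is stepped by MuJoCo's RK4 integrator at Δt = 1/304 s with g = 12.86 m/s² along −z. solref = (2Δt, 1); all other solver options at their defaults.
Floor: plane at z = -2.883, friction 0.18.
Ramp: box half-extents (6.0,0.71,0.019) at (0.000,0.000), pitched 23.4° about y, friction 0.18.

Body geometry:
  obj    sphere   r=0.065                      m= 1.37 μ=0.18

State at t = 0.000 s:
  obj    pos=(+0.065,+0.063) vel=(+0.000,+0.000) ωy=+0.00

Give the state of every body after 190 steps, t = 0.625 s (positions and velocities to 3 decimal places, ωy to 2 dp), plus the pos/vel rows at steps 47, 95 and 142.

State at t = 0.625 s:
  obj    pos=(+0.719,-0.220) vel=(+2.093,-0.906) ωy=+35.07

Key-timestep trajectory:
   step    t(s)  obj.x    obj.z    obj.vx   obj.vz 
     47  0.1546   +0.105  +0.046  +0.518  -0.224
     95  0.3125   +0.229  -0.007  +1.046  -0.453
    142  0.4671   +0.430  -0.095  +1.564  -0.677


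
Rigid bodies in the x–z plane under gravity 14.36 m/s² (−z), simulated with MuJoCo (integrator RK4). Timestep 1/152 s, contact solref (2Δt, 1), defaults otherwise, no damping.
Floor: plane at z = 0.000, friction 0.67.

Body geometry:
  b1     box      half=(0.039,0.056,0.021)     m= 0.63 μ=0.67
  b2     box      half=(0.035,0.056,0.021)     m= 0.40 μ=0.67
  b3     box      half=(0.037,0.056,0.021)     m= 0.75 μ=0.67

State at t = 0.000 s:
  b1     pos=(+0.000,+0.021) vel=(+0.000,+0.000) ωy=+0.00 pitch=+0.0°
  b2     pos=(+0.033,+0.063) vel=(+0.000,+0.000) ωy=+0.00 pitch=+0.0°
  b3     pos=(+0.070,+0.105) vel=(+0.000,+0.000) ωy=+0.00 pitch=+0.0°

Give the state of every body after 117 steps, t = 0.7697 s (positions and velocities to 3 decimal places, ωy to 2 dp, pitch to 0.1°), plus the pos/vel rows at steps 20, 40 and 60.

State at t = 0.7697 s:
  b1     pos=(+0.000,+0.021) vel=(+0.000,+0.000) ωy=+0.00 pitch=+0.0°
  b2     pos=(+0.065,+0.035) vel=(+0.000,+0.000) ωy=+0.00 pitch=+90.0°
  b3     pos=(+0.198,+0.021) vel=(+0.000,+0.000) ωy=+0.00 pitch=+180.0°

Key-timestep trajectory:
   step    t(s)  b1.x    b1.z    b1.vx   b1.vz   b2.x    b2.z    b2.vx   b2.vz   b3.x    b3.z    b3.vx   b3.vz 
     20  0.1316   +0.000  +0.021  +0.000  +0.000   +0.048  +0.062  +0.258  -0.094   +0.104  +0.069  +0.432  -0.819
     40  0.2632   +0.000  +0.021  +0.000  +0.000   +0.073  +0.038  -0.023  +0.014   +0.154  +0.042  +0.214  +0.035
     60  0.3947   +0.000  +0.021  +0.000  +0.000   +0.065  +0.035  +0.084  -0.010   +0.190  +0.029  +0.415  -0.408


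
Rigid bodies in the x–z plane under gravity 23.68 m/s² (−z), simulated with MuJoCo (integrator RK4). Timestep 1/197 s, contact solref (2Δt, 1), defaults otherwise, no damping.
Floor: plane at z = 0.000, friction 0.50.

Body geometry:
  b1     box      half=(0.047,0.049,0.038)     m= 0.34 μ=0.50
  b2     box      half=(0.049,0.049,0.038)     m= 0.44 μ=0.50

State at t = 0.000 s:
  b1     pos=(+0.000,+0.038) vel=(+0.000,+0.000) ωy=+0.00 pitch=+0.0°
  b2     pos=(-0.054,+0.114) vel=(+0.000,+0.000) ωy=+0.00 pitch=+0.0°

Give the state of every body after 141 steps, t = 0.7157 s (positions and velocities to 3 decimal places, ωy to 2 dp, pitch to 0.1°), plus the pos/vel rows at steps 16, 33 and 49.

State at t = 0.7157 s:
  b1     pos=(+0.000,+0.038) vel=(+0.000,+0.000) ωy=+0.00 pitch=+0.0°
  b2     pos=(-0.102,+0.049) vel=(+0.000,+0.000) ωy=+0.00 pitch=-90.0°

Key-timestep trajectory:
   step    t(s)  b1.x    b1.z    b1.vx   b1.vz   b2.x    b2.z    b2.vx   b2.vz 
     16  0.0812   +0.000  +0.038  +0.001  +0.000   -0.063  +0.111  -0.238  -0.110
     33  0.1675   +0.000  +0.038  +0.000  +0.000   -0.095  +0.063  -0.425  -1.376
     49  0.2487   +0.000  +0.038  +0.000  +0.000   -0.101  +0.048  +0.129  -0.031


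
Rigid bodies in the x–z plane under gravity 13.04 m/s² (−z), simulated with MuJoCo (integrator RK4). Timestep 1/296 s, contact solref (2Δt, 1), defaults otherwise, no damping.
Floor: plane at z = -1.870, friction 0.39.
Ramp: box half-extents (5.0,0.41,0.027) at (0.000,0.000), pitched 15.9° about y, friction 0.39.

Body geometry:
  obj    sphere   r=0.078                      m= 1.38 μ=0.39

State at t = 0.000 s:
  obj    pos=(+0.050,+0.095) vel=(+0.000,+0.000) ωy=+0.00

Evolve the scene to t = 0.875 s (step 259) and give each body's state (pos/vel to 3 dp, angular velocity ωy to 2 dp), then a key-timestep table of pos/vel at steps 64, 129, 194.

State at t = 0.875 s:
  obj    pos=(+0.990,-0.173) vel=(+2.147,-0.612) ωy=+28.62

Key-timestep trajectory:
   step    t(s)  obj.x    obj.z    obj.vx   obj.vz 
     64  0.2162   +0.107  +0.079  +0.531  -0.151
    129  0.4358   +0.283  +0.029  +1.070  -0.305
    194  0.6554   +0.577  -0.055  +1.609  -0.458


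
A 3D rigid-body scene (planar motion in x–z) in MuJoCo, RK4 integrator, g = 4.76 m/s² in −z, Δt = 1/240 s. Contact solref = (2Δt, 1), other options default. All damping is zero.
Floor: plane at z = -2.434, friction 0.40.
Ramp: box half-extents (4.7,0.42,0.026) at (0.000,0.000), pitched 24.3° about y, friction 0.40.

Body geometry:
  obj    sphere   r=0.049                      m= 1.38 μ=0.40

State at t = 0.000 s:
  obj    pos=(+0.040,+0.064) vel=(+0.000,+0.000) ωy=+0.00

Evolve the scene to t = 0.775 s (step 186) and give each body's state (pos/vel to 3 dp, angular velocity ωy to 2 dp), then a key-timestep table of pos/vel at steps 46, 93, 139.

State at t = 0.775 s:
  obj    pos=(+0.423,-0.109) vel=(+0.988,-0.446) ωy=+22.13

Key-timestep trajectory:
   step    t(s)  obj.x    obj.z    obj.vx   obj.vz 
     46  0.1917   +0.064  +0.054  +0.244  -0.110
     93  0.3875   +0.136  +0.021  +0.494  -0.223
    139  0.5792   +0.254  -0.032  +0.739  -0.333


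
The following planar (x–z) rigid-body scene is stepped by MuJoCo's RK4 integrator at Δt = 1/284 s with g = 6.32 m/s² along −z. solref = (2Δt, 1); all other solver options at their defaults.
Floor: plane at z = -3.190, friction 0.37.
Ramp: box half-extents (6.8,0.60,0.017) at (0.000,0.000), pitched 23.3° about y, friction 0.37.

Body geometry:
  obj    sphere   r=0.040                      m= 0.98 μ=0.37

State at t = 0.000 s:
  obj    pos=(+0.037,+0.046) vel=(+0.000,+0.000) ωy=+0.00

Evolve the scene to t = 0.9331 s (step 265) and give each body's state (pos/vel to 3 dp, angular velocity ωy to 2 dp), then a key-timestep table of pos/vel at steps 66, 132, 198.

State at t = 0.9331 s:
  obj    pos=(+0.751,-0.261) vel=(+1.530,-0.659) ωy=+41.65

Key-timestep trajectory:
   step    t(s)  obj.x    obj.z    obj.vx   obj.vz 
     66  0.2324   +0.081  +0.027  +0.381  -0.164
    132  0.4648   +0.214  -0.030  +0.762  -0.328
    198  0.6972   +0.436  -0.126  +1.143  -0.492


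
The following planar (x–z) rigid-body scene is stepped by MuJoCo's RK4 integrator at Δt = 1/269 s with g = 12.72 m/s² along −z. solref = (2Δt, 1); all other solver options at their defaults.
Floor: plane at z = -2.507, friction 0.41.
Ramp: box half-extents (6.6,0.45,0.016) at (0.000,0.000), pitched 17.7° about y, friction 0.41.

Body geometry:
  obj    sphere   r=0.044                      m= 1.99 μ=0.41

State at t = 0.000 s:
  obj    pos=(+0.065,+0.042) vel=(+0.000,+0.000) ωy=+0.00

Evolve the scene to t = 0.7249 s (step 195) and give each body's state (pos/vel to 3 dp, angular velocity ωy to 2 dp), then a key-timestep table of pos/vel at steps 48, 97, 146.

State at t = 0.7249 s:
  obj    pos=(+0.757,-0.178) vel=(+1.908,-0.609) ωy=+45.50

Key-timestep trajectory:
   step    t(s)  obj.x    obj.z    obj.vx   obj.vz 
     48  0.1784   +0.107  +0.029  +0.470  -0.150
     97  0.3606   +0.236  -0.012  +0.949  -0.303
    146  0.5428   +0.453  -0.082  +1.428  -0.456


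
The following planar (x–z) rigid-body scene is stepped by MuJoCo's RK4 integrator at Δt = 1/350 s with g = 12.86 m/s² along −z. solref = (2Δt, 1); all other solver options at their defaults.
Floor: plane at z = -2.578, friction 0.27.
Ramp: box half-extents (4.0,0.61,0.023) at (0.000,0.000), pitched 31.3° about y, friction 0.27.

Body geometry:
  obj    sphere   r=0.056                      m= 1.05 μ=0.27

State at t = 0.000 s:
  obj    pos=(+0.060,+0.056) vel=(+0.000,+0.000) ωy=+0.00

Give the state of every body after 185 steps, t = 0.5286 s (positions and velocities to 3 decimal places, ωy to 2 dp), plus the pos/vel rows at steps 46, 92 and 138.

State at t = 0.5286 s:
  obj    pos=(+0.630,-0.290) vel=(+2.156,-1.311) ωy=+45.03

Key-timestep trajectory:
   step    t(s)  obj.x    obj.z    obj.vx   obj.vz 
     46  0.1314   +0.095  +0.035  +0.536  -0.326
     92  0.2629   +0.201  -0.030  +1.072  -0.652
    138  0.3943   +0.377  -0.137  +1.608  -0.978


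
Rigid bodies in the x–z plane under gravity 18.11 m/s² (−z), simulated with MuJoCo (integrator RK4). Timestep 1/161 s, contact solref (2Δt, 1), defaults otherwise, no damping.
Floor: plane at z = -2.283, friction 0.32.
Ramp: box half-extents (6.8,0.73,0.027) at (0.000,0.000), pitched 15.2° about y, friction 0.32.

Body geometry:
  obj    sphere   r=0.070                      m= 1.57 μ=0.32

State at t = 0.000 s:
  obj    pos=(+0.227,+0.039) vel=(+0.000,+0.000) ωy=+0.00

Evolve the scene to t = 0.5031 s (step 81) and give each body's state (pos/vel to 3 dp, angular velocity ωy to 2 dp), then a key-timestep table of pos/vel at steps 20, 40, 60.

State at t = 0.5031 s:
  obj    pos=(+0.641,-0.074) vel=(+1.647,-0.447) ωy=+24.37

Key-timestep trajectory:
   step    t(s)  obj.x    obj.z    obj.vx   obj.vz 
     20  0.1242   +0.252  +0.032  +0.407  -0.110
     40  0.2484   +0.328  +0.011  +0.813  -0.221
     60  0.3727   +0.454  -0.023  +1.220  -0.331


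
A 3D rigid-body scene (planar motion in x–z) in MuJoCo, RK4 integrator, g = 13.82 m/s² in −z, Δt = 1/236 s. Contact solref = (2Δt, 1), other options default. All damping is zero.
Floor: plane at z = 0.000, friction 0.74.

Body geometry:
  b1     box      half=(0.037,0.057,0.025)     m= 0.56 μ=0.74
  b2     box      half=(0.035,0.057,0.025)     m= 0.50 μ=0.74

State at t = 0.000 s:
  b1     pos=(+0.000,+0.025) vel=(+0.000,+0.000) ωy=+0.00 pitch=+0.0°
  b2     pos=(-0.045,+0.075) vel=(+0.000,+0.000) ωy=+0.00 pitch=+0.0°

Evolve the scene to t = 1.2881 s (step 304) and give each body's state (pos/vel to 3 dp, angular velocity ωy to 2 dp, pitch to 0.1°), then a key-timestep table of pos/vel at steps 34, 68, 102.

State at t = 1.2881 s:
  b1     pos=(+0.000,+0.025) vel=(+0.000,+0.000) ωy=+0.00 pitch=+0.0°
  b2     pos=(-0.078,+0.035) vel=(+0.000,+0.000) ωy=+0.00 pitch=-90.0°

Key-timestep trajectory:
   step    t(s)  b1.x    b1.z    b1.vx   b1.vz   b2.x    b2.z    b2.vx   b2.vz 
     34  0.1441   +0.000  +0.025  +0.000  +0.000   -0.067  +0.047  -0.237  -0.754
     68  0.2881   +0.000  +0.025  +0.000  +0.000   -0.095  +0.042  -0.008  +0.001
    102  0.4322   +0.000  +0.025  +0.000  +0.000   -0.075  +0.036  +0.062  +0.109


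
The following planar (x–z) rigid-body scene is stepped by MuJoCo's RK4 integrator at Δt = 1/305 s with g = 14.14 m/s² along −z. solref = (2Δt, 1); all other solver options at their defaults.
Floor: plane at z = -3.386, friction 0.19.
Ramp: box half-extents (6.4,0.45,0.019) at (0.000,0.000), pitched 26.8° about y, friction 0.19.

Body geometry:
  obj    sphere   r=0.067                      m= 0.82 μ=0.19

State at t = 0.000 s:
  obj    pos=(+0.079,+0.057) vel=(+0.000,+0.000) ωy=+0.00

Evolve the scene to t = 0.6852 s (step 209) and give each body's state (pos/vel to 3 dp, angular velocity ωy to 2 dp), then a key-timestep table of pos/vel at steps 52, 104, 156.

State at t = 0.6852 s:
  obj    pos=(+1.033,-0.426) vel=(+2.786,-1.407) ωy=+46.56

Key-timestep trajectory:
   step    t(s)  obj.x    obj.z    obj.vx   obj.vz 
     52  0.1705   +0.138  +0.027  +0.693  -0.350
    104  0.3410   +0.315  -0.063  +1.386  -0.700
    156  0.5115   +0.611  -0.212  +2.079  -1.050


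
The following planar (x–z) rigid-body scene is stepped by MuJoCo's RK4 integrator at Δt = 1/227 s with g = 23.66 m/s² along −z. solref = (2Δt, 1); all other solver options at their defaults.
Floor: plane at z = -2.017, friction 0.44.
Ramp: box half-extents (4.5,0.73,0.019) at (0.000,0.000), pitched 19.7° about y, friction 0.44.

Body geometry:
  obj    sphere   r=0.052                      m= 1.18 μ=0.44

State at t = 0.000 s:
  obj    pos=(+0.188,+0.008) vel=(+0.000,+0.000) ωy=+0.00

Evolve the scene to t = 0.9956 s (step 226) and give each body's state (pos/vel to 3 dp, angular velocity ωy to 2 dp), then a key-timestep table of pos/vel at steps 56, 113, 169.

State at t = 0.9956 s:
  obj    pos=(+2.846,-0.944) vel=(+5.340,-1.912) ωy=+109.07

Key-timestep trajectory:
   step    t(s)  obj.x    obj.z    obj.vx   obj.vz 
     56  0.2467   +0.351  -0.050  +1.323  -0.474
    113  0.4978   +0.853  -0.230  +2.670  -0.956
    169  0.7445   +1.674  -0.524  +3.993  -1.430


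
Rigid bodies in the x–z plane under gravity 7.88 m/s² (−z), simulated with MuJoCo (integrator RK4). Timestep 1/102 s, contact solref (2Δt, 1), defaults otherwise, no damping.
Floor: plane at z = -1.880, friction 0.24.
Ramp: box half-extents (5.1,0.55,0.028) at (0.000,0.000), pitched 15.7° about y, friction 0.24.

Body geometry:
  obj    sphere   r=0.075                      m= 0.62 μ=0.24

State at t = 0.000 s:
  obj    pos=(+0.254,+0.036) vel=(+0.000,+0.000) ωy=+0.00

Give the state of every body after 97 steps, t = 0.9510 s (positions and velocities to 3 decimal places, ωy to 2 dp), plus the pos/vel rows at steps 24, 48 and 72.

State at t = 0.9510 s:
  obj    pos=(+0.917,-0.151) vel=(+1.394,-0.392) ωy=+19.31

Key-timestep trajectory:
   step    t(s)  obj.x    obj.z    obj.vx   obj.vz 
     24  0.2353   +0.295  +0.024  +0.345  -0.097
     48  0.4706   +0.416  -0.010  +0.690  -0.194
     72  0.7059   +0.619  -0.067  +1.035  -0.291


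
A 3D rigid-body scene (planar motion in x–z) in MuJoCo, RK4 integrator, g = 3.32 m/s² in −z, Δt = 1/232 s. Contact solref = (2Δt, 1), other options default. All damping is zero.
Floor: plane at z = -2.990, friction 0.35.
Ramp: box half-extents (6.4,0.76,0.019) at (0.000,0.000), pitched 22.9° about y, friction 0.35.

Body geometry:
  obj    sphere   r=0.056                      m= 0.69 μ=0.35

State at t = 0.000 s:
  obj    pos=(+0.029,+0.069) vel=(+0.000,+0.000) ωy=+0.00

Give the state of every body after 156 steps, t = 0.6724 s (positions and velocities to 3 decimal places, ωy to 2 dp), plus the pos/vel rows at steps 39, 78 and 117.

State at t = 0.6724 s:
  obj    pos=(+0.221,-0.012) vel=(+0.572,-0.241) ωy=+11.08

Key-timestep trajectory:
   step    t(s)  obj.x    obj.z    obj.vx   obj.vz 
     39  0.1681   +0.041  +0.064  +0.143  -0.060
     78  0.3362   +0.077  +0.049  +0.286  -0.121
    117  0.5043   +0.137  +0.023  +0.429  -0.181


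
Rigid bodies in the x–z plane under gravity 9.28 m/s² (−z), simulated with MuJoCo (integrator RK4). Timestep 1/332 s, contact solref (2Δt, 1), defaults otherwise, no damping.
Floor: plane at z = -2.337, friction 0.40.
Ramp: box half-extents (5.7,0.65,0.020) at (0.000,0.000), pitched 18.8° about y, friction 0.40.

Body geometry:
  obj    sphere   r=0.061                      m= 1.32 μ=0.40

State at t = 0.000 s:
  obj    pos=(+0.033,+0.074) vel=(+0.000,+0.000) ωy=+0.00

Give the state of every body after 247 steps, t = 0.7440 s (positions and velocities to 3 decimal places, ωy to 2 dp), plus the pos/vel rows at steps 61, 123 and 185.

State at t = 0.7440 s:
  obj    pos=(+0.593,-0.116) vel=(+1.505,-0.512) ωy=+26.05

Key-timestep trajectory:
   step    t(s)  obj.x    obj.z    obj.vx   obj.vz 
     61  0.1837   +0.067  +0.063  +0.372  -0.127
    123  0.3705   +0.172  +0.027  +0.749  -0.255
    185  0.5572   +0.347  -0.033  +1.127  -0.384


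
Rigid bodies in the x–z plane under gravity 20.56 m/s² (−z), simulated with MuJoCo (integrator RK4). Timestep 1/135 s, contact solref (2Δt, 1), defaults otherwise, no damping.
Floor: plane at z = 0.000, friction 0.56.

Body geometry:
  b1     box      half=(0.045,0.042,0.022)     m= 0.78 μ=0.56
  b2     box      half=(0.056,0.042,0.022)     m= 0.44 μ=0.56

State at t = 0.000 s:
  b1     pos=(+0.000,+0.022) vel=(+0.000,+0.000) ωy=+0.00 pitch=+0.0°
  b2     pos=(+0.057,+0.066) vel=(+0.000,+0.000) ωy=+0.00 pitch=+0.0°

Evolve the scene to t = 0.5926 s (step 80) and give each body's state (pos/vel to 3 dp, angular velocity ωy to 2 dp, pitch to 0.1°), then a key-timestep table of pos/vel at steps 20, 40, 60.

State at t = 0.5926 s:
  b1     pos=(+0.000,+0.022) vel=(-0.001,+0.000) ωy=+0.00 pitch=+0.0°
  b2     pos=(+0.067,+0.054) vel=(+0.001,-0.001) ωy=-0.03 pitch=+41.4°

Key-timestep trajectory:
   step    t(s)  b1.x    b1.z    b1.vx   b1.vz   b2.x    b2.z    b2.vx   b2.vz 
     20  0.1481   +0.000  +0.022  +0.000  +0.000   +0.071  +0.055  -0.090  +0.021
     40  0.2963   +0.000  +0.022  -0.001  +0.000   +0.067  +0.054  +0.001  +0.000
     60  0.4444   +0.000  +0.022  -0.001  +0.000   +0.067  +0.054  +0.001  -0.001


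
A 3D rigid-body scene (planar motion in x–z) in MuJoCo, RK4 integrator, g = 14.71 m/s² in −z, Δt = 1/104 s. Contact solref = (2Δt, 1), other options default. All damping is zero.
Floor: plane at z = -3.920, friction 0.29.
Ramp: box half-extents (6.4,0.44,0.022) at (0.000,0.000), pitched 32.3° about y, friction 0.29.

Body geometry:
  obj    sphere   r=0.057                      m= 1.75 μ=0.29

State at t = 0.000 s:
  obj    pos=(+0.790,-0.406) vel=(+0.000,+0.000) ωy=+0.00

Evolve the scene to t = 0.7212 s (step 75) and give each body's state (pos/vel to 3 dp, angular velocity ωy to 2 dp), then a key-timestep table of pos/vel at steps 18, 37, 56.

State at t = 0.7212 s:
  obj    pos=(+2.025,-1.186) vel=(+3.423,-2.164) ωy=+71.00

Key-timestep trajectory:
   step    t(s)  obj.x    obj.z    obj.vx   obj.vz 
     18  0.1731   +0.861  -0.451  +0.822  -0.520
     37  0.3558   +1.091  -0.596  +1.689  -1.068
     56  0.5385   +1.478  -0.841  +2.556  -1.616


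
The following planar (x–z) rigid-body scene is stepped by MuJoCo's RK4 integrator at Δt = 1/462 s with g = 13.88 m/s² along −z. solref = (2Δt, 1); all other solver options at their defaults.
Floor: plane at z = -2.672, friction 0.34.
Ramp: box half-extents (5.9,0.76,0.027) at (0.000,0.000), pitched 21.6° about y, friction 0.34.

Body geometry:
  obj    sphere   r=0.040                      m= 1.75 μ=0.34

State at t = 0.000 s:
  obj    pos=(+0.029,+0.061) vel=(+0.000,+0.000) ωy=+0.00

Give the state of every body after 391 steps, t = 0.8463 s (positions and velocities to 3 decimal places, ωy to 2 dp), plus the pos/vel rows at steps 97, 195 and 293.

State at t = 0.8463 s:
  obj    pos=(+1.244,-0.421) vel=(+2.872,-1.137) ωy=+77.21

Key-timestep trajectory:
   step    t(s)  obj.x    obj.z    obj.vx   obj.vz 
     97  0.2100   +0.104  +0.031  +0.713  -0.282
    195  0.4221   +0.331  -0.059  +1.432  -0.567
    293  0.6342   +0.711  -0.210  +2.152  -0.852
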